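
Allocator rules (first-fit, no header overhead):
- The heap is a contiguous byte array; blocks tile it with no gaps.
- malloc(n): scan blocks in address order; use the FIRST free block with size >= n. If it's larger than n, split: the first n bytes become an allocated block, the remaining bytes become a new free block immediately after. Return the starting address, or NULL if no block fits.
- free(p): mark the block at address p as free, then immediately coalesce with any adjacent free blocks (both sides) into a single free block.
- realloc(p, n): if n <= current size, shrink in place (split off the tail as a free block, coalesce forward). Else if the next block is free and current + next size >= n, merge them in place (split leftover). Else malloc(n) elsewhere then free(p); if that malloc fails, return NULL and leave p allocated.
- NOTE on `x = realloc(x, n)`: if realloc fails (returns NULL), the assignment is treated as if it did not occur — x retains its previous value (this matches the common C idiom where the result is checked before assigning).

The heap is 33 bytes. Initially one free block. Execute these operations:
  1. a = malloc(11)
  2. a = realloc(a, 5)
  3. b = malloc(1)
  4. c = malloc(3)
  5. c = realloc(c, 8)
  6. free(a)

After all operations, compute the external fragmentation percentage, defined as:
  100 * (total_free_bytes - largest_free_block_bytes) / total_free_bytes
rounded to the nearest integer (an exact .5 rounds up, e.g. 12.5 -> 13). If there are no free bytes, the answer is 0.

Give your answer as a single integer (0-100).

Answer: 21

Derivation:
Op 1: a = malloc(11) -> a = 0; heap: [0-10 ALLOC][11-32 FREE]
Op 2: a = realloc(a, 5) -> a = 0; heap: [0-4 ALLOC][5-32 FREE]
Op 3: b = malloc(1) -> b = 5; heap: [0-4 ALLOC][5-5 ALLOC][6-32 FREE]
Op 4: c = malloc(3) -> c = 6; heap: [0-4 ALLOC][5-5 ALLOC][6-8 ALLOC][9-32 FREE]
Op 5: c = realloc(c, 8) -> c = 6; heap: [0-4 ALLOC][5-5 ALLOC][6-13 ALLOC][14-32 FREE]
Op 6: free(a) -> (freed a); heap: [0-4 FREE][5-5 ALLOC][6-13 ALLOC][14-32 FREE]
Free blocks: [5 19] total_free=24 largest=19 -> 100*(24-19)/24 = 500/24 ≈ 20.833 -> rounds to 21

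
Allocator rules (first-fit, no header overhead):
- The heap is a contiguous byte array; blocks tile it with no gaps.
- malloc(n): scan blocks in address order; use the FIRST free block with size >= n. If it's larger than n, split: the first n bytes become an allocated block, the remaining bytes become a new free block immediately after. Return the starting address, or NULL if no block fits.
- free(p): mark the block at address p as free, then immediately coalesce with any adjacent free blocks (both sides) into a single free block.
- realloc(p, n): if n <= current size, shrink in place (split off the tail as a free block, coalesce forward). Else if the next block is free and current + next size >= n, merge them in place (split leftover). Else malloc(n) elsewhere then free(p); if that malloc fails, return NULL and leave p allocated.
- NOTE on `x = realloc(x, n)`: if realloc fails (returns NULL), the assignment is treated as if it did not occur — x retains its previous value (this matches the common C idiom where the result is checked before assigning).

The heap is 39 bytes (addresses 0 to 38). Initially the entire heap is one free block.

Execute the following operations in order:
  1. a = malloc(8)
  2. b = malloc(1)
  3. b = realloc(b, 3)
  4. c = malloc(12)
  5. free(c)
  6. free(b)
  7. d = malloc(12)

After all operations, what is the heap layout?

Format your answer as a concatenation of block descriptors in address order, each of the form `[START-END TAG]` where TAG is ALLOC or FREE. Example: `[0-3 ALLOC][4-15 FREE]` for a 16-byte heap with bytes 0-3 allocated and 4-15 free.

Answer: [0-7 ALLOC][8-19 ALLOC][20-38 FREE]

Derivation:
Op 1: a = malloc(8) -> a = 0; heap: [0-7 ALLOC][8-38 FREE]
Op 2: b = malloc(1) -> b = 8; heap: [0-7 ALLOC][8-8 ALLOC][9-38 FREE]
Op 3: b = realloc(b, 3) -> b = 8; heap: [0-7 ALLOC][8-10 ALLOC][11-38 FREE]
Op 4: c = malloc(12) -> c = 11; heap: [0-7 ALLOC][8-10 ALLOC][11-22 ALLOC][23-38 FREE]
Op 5: free(c) -> (freed c); heap: [0-7 ALLOC][8-10 ALLOC][11-38 FREE]
Op 6: free(b) -> (freed b); heap: [0-7 ALLOC][8-38 FREE]
Op 7: d = malloc(12) -> d = 8; heap: [0-7 ALLOC][8-19 ALLOC][20-38 FREE]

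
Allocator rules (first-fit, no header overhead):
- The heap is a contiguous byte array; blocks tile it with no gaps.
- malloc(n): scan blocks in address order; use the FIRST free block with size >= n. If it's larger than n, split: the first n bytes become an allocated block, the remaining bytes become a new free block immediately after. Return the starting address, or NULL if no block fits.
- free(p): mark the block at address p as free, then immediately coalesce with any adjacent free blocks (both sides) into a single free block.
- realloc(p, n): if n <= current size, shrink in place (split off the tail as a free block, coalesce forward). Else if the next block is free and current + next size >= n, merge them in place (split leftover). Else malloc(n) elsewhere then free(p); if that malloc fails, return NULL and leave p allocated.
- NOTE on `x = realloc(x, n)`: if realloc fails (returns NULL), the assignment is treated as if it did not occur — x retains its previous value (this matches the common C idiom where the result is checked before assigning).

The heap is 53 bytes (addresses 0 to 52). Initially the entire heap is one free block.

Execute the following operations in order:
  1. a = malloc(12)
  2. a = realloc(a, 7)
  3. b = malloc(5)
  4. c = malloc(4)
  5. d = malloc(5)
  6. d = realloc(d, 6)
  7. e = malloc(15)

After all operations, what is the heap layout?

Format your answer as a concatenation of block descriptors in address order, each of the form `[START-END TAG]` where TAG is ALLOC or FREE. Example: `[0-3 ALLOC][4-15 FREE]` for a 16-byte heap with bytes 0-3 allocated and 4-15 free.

Op 1: a = malloc(12) -> a = 0; heap: [0-11 ALLOC][12-52 FREE]
Op 2: a = realloc(a, 7) -> a = 0; heap: [0-6 ALLOC][7-52 FREE]
Op 3: b = malloc(5) -> b = 7; heap: [0-6 ALLOC][7-11 ALLOC][12-52 FREE]
Op 4: c = malloc(4) -> c = 12; heap: [0-6 ALLOC][7-11 ALLOC][12-15 ALLOC][16-52 FREE]
Op 5: d = malloc(5) -> d = 16; heap: [0-6 ALLOC][7-11 ALLOC][12-15 ALLOC][16-20 ALLOC][21-52 FREE]
Op 6: d = realloc(d, 6) -> d = 16; heap: [0-6 ALLOC][7-11 ALLOC][12-15 ALLOC][16-21 ALLOC][22-52 FREE]
Op 7: e = malloc(15) -> e = 22; heap: [0-6 ALLOC][7-11 ALLOC][12-15 ALLOC][16-21 ALLOC][22-36 ALLOC][37-52 FREE]

Answer: [0-6 ALLOC][7-11 ALLOC][12-15 ALLOC][16-21 ALLOC][22-36 ALLOC][37-52 FREE]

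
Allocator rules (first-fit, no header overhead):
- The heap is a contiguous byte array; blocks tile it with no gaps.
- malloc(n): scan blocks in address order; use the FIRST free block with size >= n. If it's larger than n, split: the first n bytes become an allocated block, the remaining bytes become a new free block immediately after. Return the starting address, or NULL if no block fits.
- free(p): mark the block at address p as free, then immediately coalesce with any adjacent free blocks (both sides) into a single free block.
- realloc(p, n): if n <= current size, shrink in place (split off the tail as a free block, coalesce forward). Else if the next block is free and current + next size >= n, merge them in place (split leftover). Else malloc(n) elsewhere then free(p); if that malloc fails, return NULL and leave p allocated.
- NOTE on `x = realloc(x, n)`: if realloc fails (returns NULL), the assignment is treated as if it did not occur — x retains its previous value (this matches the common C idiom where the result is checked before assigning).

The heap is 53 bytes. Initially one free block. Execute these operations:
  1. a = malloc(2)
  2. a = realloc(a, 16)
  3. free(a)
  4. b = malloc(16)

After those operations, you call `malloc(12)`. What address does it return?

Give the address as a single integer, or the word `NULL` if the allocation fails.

Answer: 16

Derivation:
Op 1: a = malloc(2) -> a = 0; heap: [0-1 ALLOC][2-52 FREE]
Op 2: a = realloc(a, 16) -> a = 0; heap: [0-15 ALLOC][16-52 FREE]
Op 3: free(a) -> (freed a); heap: [0-52 FREE]
Op 4: b = malloc(16) -> b = 0; heap: [0-15 ALLOC][16-52 FREE]
malloc(12): first-fit scan over [0-15 ALLOC][16-52 FREE] -> 16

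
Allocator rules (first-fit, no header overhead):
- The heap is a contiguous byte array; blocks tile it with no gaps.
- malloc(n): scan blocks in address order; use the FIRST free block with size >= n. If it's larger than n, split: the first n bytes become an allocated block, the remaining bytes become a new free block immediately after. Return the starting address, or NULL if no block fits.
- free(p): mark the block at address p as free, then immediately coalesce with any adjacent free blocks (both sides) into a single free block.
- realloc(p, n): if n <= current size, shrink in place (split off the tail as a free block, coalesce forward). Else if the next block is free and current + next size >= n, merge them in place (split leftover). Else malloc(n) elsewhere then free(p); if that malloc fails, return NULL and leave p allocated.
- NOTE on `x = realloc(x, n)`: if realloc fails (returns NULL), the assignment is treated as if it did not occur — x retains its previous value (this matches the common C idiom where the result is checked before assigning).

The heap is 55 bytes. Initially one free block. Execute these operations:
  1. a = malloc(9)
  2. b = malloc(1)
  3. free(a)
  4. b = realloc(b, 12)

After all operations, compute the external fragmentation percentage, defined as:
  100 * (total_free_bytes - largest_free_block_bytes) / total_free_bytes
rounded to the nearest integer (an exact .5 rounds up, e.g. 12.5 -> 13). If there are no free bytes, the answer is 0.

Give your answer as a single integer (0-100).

Op 1: a = malloc(9) -> a = 0; heap: [0-8 ALLOC][9-54 FREE]
Op 2: b = malloc(1) -> b = 9; heap: [0-8 ALLOC][9-9 ALLOC][10-54 FREE]
Op 3: free(a) -> (freed a); heap: [0-8 FREE][9-9 ALLOC][10-54 FREE]
Op 4: b = realloc(b, 12) -> b = 9; heap: [0-8 FREE][9-20 ALLOC][21-54 FREE]
Free blocks: [9 34] total_free=43 largest=34 -> 100*(43-34)/43 = 900/43 ≈ 20.930 -> rounds to 21

Answer: 21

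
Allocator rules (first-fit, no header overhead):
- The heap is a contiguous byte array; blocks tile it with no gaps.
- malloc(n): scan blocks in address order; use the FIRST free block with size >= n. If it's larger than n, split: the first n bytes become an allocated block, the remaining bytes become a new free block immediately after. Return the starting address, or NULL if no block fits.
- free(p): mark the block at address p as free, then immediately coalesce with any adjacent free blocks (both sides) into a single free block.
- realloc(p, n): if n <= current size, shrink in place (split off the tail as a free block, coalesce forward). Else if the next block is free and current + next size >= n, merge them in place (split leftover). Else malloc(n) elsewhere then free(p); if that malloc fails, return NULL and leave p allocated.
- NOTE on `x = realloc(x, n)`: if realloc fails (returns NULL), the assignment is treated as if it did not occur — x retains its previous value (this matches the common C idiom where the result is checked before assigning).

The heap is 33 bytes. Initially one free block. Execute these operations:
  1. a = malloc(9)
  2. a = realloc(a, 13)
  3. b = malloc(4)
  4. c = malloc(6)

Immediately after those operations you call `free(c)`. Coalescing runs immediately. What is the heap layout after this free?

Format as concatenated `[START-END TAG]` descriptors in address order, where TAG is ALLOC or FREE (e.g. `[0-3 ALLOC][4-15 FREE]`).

Op 1: a = malloc(9) -> a = 0; heap: [0-8 ALLOC][9-32 FREE]
Op 2: a = realloc(a, 13) -> a = 0; heap: [0-12 ALLOC][13-32 FREE]
Op 3: b = malloc(4) -> b = 13; heap: [0-12 ALLOC][13-16 ALLOC][17-32 FREE]
Op 4: c = malloc(6) -> c = 17; heap: [0-12 ALLOC][13-16 ALLOC][17-22 ALLOC][23-32 FREE]
free(c): c = 17 -> block [17-22 ALLOC]; mark free, coalesce with adjacent free neighbors -> [0-12 ALLOC][13-16 ALLOC][17-32 FREE]

Answer: [0-12 ALLOC][13-16 ALLOC][17-32 FREE]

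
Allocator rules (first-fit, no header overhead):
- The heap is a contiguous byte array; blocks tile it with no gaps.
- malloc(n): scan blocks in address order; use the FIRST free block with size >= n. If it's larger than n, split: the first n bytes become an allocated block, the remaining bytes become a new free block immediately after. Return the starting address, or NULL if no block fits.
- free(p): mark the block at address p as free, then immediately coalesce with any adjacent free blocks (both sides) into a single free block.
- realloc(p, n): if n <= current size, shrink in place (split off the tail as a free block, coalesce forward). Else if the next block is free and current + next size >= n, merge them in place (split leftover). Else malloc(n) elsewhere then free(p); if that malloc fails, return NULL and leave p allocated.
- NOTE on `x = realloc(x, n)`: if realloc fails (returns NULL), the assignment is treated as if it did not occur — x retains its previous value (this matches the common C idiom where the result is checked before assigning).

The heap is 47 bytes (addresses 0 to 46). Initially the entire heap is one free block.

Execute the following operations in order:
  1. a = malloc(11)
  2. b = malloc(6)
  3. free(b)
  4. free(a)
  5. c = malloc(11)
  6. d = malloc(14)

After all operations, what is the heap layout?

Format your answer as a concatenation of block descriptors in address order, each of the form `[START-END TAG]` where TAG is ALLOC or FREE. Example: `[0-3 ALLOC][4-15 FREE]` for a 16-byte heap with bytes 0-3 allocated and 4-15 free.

Answer: [0-10 ALLOC][11-24 ALLOC][25-46 FREE]

Derivation:
Op 1: a = malloc(11) -> a = 0; heap: [0-10 ALLOC][11-46 FREE]
Op 2: b = malloc(6) -> b = 11; heap: [0-10 ALLOC][11-16 ALLOC][17-46 FREE]
Op 3: free(b) -> (freed b); heap: [0-10 ALLOC][11-46 FREE]
Op 4: free(a) -> (freed a); heap: [0-46 FREE]
Op 5: c = malloc(11) -> c = 0; heap: [0-10 ALLOC][11-46 FREE]
Op 6: d = malloc(14) -> d = 11; heap: [0-10 ALLOC][11-24 ALLOC][25-46 FREE]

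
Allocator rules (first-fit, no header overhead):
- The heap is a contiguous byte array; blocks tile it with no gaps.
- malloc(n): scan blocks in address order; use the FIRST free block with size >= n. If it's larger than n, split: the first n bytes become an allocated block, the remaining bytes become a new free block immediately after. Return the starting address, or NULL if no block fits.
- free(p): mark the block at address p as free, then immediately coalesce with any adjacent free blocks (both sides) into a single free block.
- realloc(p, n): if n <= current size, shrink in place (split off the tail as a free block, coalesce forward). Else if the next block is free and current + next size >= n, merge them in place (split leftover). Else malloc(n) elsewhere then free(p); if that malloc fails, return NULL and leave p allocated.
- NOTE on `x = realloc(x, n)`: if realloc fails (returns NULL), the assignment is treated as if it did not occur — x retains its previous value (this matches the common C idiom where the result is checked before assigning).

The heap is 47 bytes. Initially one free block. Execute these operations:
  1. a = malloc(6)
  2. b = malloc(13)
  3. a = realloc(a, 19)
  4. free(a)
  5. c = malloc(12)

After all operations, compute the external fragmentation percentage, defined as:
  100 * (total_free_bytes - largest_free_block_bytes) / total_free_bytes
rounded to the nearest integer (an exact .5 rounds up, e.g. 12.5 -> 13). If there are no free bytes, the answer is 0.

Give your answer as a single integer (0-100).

Op 1: a = malloc(6) -> a = 0; heap: [0-5 ALLOC][6-46 FREE]
Op 2: b = malloc(13) -> b = 6; heap: [0-5 ALLOC][6-18 ALLOC][19-46 FREE]
Op 3: a = realloc(a, 19) -> a = 19; heap: [0-5 FREE][6-18 ALLOC][19-37 ALLOC][38-46 FREE]
Op 4: free(a) -> (freed a); heap: [0-5 FREE][6-18 ALLOC][19-46 FREE]
Op 5: c = malloc(12) -> c = 19; heap: [0-5 FREE][6-18 ALLOC][19-30 ALLOC][31-46 FREE]
Free blocks: [6 16] total_free=22 largest=16 -> 100*(22-16)/22 = 600/22 ≈ 27.273 -> rounds to 27

Answer: 27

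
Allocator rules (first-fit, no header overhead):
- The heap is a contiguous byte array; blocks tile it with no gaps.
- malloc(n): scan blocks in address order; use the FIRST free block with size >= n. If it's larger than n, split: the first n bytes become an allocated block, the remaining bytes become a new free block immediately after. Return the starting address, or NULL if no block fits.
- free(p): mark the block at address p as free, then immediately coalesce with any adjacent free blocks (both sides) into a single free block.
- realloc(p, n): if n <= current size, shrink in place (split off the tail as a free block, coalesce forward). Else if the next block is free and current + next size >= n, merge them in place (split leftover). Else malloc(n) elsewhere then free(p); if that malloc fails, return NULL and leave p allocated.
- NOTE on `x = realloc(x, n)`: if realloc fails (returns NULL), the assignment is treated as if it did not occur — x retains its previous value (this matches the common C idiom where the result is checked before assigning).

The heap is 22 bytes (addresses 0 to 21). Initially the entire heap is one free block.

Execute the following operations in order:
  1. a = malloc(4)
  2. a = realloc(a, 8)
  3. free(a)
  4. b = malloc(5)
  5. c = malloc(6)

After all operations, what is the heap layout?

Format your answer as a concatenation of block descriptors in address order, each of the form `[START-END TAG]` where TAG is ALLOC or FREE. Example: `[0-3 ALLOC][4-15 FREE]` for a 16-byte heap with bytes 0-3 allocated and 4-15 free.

Op 1: a = malloc(4) -> a = 0; heap: [0-3 ALLOC][4-21 FREE]
Op 2: a = realloc(a, 8) -> a = 0; heap: [0-7 ALLOC][8-21 FREE]
Op 3: free(a) -> (freed a); heap: [0-21 FREE]
Op 4: b = malloc(5) -> b = 0; heap: [0-4 ALLOC][5-21 FREE]
Op 5: c = malloc(6) -> c = 5; heap: [0-4 ALLOC][5-10 ALLOC][11-21 FREE]

Answer: [0-4 ALLOC][5-10 ALLOC][11-21 FREE]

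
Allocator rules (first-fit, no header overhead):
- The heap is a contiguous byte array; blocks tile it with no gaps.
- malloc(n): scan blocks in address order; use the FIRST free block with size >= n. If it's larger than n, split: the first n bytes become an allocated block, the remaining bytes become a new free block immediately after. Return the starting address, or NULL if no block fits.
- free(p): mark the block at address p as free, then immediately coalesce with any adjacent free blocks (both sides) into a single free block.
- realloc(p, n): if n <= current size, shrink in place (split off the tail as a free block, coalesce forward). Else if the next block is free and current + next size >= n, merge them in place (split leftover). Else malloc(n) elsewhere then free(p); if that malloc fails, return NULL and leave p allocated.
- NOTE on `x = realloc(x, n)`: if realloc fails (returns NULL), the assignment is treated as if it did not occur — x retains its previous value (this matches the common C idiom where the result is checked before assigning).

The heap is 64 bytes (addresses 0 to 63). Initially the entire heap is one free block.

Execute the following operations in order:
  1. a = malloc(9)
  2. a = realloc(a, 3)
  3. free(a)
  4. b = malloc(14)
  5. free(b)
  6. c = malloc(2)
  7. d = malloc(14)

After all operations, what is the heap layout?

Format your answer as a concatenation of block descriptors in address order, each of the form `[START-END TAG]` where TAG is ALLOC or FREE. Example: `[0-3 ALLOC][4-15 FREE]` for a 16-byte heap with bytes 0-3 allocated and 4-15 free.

Op 1: a = malloc(9) -> a = 0; heap: [0-8 ALLOC][9-63 FREE]
Op 2: a = realloc(a, 3) -> a = 0; heap: [0-2 ALLOC][3-63 FREE]
Op 3: free(a) -> (freed a); heap: [0-63 FREE]
Op 4: b = malloc(14) -> b = 0; heap: [0-13 ALLOC][14-63 FREE]
Op 5: free(b) -> (freed b); heap: [0-63 FREE]
Op 6: c = malloc(2) -> c = 0; heap: [0-1 ALLOC][2-63 FREE]
Op 7: d = malloc(14) -> d = 2; heap: [0-1 ALLOC][2-15 ALLOC][16-63 FREE]

Answer: [0-1 ALLOC][2-15 ALLOC][16-63 FREE]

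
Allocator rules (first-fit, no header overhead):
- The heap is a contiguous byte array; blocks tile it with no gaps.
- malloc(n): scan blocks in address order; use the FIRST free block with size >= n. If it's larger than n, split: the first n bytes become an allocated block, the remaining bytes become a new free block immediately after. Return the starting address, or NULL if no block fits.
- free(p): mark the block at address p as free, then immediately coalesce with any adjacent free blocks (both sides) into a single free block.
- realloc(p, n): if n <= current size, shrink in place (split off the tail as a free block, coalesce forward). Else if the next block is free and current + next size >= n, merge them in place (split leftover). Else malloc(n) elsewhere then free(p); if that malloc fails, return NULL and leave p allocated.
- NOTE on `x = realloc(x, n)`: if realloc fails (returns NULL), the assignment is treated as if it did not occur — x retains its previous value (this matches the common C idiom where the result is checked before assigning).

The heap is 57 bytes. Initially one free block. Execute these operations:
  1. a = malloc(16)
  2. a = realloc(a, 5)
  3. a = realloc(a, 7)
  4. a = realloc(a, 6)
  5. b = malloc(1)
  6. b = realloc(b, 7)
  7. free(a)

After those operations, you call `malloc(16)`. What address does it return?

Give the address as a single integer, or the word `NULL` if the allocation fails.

Answer: 13

Derivation:
Op 1: a = malloc(16) -> a = 0; heap: [0-15 ALLOC][16-56 FREE]
Op 2: a = realloc(a, 5) -> a = 0; heap: [0-4 ALLOC][5-56 FREE]
Op 3: a = realloc(a, 7) -> a = 0; heap: [0-6 ALLOC][7-56 FREE]
Op 4: a = realloc(a, 6) -> a = 0; heap: [0-5 ALLOC][6-56 FREE]
Op 5: b = malloc(1) -> b = 6; heap: [0-5 ALLOC][6-6 ALLOC][7-56 FREE]
Op 6: b = realloc(b, 7) -> b = 6; heap: [0-5 ALLOC][6-12 ALLOC][13-56 FREE]
Op 7: free(a) -> (freed a); heap: [0-5 FREE][6-12 ALLOC][13-56 FREE]
malloc(16): first-fit scan over [0-5 FREE][6-12 ALLOC][13-56 FREE] -> 13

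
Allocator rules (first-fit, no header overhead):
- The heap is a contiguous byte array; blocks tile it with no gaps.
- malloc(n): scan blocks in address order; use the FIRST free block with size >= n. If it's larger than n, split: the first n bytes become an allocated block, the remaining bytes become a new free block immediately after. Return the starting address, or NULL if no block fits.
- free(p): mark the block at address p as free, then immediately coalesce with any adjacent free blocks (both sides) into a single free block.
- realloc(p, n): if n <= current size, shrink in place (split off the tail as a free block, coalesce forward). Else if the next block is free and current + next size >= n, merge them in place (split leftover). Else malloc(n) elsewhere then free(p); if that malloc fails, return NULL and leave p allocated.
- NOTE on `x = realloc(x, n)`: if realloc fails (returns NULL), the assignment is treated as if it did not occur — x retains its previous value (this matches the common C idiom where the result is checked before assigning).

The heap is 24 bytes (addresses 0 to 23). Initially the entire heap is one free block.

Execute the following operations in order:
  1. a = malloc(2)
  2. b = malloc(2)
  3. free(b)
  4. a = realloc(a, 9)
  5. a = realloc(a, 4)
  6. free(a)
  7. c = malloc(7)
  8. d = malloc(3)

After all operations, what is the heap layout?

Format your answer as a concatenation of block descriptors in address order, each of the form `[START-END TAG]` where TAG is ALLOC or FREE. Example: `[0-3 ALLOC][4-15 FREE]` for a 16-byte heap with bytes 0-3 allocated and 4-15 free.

Answer: [0-6 ALLOC][7-9 ALLOC][10-23 FREE]

Derivation:
Op 1: a = malloc(2) -> a = 0; heap: [0-1 ALLOC][2-23 FREE]
Op 2: b = malloc(2) -> b = 2; heap: [0-1 ALLOC][2-3 ALLOC][4-23 FREE]
Op 3: free(b) -> (freed b); heap: [0-1 ALLOC][2-23 FREE]
Op 4: a = realloc(a, 9) -> a = 0; heap: [0-8 ALLOC][9-23 FREE]
Op 5: a = realloc(a, 4) -> a = 0; heap: [0-3 ALLOC][4-23 FREE]
Op 6: free(a) -> (freed a); heap: [0-23 FREE]
Op 7: c = malloc(7) -> c = 0; heap: [0-6 ALLOC][7-23 FREE]
Op 8: d = malloc(3) -> d = 7; heap: [0-6 ALLOC][7-9 ALLOC][10-23 FREE]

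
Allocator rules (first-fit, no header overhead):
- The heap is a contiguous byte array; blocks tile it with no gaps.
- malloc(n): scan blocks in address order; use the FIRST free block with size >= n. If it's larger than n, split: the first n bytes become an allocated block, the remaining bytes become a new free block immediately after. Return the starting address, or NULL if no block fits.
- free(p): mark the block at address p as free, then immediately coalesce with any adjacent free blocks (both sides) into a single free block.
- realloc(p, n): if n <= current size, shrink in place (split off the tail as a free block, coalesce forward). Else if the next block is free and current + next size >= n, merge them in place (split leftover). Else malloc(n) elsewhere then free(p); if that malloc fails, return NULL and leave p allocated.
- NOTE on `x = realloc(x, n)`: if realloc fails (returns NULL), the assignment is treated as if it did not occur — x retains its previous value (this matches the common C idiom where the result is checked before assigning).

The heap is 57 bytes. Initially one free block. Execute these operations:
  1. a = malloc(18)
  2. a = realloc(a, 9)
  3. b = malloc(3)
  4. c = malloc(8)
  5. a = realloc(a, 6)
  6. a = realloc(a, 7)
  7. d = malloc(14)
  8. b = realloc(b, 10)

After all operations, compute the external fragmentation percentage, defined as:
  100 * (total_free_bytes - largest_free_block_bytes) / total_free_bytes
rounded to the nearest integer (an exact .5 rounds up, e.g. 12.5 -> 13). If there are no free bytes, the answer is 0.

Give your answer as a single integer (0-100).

Answer: 28

Derivation:
Op 1: a = malloc(18) -> a = 0; heap: [0-17 ALLOC][18-56 FREE]
Op 2: a = realloc(a, 9) -> a = 0; heap: [0-8 ALLOC][9-56 FREE]
Op 3: b = malloc(3) -> b = 9; heap: [0-8 ALLOC][9-11 ALLOC][12-56 FREE]
Op 4: c = malloc(8) -> c = 12; heap: [0-8 ALLOC][9-11 ALLOC][12-19 ALLOC][20-56 FREE]
Op 5: a = realloc(a, 6) -> a = 0; heap: [0-5 ALLOC][6-8 FREE][9-11 ALLOC][12-19 ALLOC][20-56 FREE]
Op 6: a = realloc(a, 7) -> a = 0; heap: [0-6 ALLOC][7-8 FREE][9-11 ALLOC][12-19 ALLOC][20-56 FREE]
Op 7: d = malloc(14) -> d = 20; heap: [0-6 ALLOC][7-8 FREE][9-11 ALLOC][12-19 ALLOC][20-33 ALLOC][34-56 FREE]
Op 8: b = realloc(b, 10) -> b = 34; heap: [0-6 ALLOC][7-11 FREE][12-19 ALLOC][20-33 ALLOC][34-43 ALLOC][44-56 FREE]
Free blocks: [5 13] total_free=18 largest=13 -> 100*(18-13)/18 = 500/18 ≈ 27.778 -> rounds to 28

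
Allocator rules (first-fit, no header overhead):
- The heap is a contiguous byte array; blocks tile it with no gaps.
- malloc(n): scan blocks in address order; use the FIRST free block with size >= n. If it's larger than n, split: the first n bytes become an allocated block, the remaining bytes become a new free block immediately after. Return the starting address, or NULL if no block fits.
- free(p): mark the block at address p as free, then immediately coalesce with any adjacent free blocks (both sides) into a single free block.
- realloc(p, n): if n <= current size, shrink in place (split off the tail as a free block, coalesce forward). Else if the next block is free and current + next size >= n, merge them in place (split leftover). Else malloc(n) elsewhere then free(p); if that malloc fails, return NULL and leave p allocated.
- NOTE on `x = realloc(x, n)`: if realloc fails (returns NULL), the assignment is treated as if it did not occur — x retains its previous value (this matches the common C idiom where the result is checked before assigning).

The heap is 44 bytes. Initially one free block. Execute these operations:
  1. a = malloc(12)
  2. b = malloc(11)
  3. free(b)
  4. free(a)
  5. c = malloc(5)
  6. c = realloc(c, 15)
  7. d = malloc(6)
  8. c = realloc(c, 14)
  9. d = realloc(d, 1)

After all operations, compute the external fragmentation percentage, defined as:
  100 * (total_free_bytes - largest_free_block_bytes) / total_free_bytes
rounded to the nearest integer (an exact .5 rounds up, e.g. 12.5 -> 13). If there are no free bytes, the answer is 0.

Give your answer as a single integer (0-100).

Answer: 3

Derivation:
Op 1: a = malloc(12) -> a = 0; heap: [0-11 ALLOC][12-43 FREE]
Op 2: b = malloc(11) -> b = 12; heap: [0-11 ALLOC][12-22 ALLOC][23-43 FREE]
Op 3: free(b) -> (freed b); heap: [0-11 ALLOC][12-43 FREE]
Op 4: free(a) -> (freed a); heap: [0-43 FREE]
Op 5: c = malloc(5) -> c = 0; heap: [0-4 ALLOC][5-43 FREE]
Op 6: c = realloc(c, 15) -> c = 0; heap: [0-14 ALLOC][15-43 FREE]
Op 7: d = malloc(6) -> d = 15; heap: [0-14 ALLOC][15-20 ALLOC][21-43 FREE]
Op 8: c = realloc(c, 14) -> c = 0; heap: [0-13 ALLOC][14-14 FREE][15-20 ALLOC][21-43 FREE]
Op 9: d = realloc(d, 1) -> d = 15; heap: [0-13 ALLOC][14-14 FREE][15-15 ALLOC][16-43 FREE]
Free blocks: [1 28] total_free=29 largest=28 -> 100*(29-28)/29 = 100/29 ≈ 3.448 -> rounds to 3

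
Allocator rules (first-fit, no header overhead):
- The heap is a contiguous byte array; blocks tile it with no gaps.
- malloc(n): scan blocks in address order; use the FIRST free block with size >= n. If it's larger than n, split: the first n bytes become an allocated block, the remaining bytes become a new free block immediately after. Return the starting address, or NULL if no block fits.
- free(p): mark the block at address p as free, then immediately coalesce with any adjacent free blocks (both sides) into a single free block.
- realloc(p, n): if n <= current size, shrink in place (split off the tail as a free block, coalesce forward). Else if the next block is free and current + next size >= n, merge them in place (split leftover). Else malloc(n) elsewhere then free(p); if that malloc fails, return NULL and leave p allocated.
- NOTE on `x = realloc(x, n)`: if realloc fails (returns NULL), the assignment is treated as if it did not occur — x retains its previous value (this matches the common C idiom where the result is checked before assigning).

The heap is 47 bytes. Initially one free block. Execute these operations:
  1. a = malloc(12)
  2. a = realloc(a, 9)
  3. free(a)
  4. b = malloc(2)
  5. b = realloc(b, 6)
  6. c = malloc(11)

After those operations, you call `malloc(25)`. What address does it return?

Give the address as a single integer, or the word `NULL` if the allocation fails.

Op 1: a = malloc(12) -> a = 0; heap: [0-11 ALLOC][12-46 FREE]
Op 2: a = realloc(a, 9) -> a = 0; heap: [0-8 ALLOC][9-46 FREE]
Op 3: free(a) -> (freed a); heap: [0-46 FREE]
Op 4: b = malloc(2) -> b = 0; heap: [0-1 ALLOC][2-46 FREE]
Op 5: b = realloc(b, 6) -> b = 0; heap: [0-5 ALLOC][6-46 FREE]
Op 6: c = malloc(11) -> c = 6; heap: [0-5 ALLOC][6-16 ALLOC][17-46 FREE]
malloc(25): first-fit scan over [0-5 ALLOC][6-16 ALLOC][17-46 FREE] -> 17

Answer: 17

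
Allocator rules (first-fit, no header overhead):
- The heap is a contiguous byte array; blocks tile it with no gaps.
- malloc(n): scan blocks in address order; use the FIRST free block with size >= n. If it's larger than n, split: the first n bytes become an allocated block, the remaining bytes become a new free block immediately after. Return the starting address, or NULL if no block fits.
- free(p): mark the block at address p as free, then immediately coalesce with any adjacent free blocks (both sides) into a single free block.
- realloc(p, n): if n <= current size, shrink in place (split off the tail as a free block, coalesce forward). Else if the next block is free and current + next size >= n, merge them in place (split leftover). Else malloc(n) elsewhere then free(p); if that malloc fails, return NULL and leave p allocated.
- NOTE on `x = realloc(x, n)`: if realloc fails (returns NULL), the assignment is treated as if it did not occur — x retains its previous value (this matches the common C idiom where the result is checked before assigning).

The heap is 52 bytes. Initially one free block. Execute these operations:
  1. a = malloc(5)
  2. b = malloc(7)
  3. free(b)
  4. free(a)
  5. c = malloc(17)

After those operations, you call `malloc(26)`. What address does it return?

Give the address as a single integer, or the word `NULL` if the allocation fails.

Answer: 17

Derivation:
Op 1: a = malloc(5) -> a = 0; heap: [0-4 ALLOC][5-51 FREE]
Op 2: b = malloc(7) -> b = 5; heap: [0-4 ALLOC][5-11 ALLOC][12-51 FREE]
Op 3: free(b) -> (freed b); heap: [0-4 ALLOC][5-51 FREE]
Op 4: free(a) -> (freed a); heap: [0-51 FREE]
Op 5: c = malloc(17) -> c = 0; heap: [0-16 ALLOC][17-51 FREE]
malloc(26): first-fit scan over [0-16 ALLOC][17-51 FREE] -> 17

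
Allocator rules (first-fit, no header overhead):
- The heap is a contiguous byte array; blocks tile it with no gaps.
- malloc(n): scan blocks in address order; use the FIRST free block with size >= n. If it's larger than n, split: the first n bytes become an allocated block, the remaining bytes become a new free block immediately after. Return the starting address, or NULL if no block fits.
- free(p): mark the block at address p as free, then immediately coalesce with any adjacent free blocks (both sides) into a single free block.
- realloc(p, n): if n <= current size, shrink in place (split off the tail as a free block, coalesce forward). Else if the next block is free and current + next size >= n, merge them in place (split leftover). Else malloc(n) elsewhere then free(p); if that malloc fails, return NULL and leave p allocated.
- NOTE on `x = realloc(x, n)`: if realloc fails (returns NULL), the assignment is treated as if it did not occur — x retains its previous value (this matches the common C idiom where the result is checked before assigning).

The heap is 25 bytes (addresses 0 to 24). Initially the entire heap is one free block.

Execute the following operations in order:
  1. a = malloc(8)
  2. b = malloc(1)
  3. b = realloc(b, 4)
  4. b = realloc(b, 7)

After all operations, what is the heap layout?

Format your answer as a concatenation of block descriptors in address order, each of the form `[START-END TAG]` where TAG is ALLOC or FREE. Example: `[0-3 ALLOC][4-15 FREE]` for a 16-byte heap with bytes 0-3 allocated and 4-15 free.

Op 1: a = malloc(8) -> a = 0; heap: [0-7 ALLOC][8-24 FREE]
Op 2: b = malloc(1) -> b = 8; heap: [0-7 ALLOC][8-8 ALLOC][9-24 FREE]
Op 3: b = realloc(b, 4) -> b = 8; heap: [0-7 ALLOC][8-11 ALLOC][12-24 FREE]
Op 4: b = realloc(b, 7) -> b = 8; heap: [0-7 ALLOC][8-14 ALLOC][15-24 FREE]

Answer: [0-7 ALLOC][8-14 ALLOC][15-24 FREE]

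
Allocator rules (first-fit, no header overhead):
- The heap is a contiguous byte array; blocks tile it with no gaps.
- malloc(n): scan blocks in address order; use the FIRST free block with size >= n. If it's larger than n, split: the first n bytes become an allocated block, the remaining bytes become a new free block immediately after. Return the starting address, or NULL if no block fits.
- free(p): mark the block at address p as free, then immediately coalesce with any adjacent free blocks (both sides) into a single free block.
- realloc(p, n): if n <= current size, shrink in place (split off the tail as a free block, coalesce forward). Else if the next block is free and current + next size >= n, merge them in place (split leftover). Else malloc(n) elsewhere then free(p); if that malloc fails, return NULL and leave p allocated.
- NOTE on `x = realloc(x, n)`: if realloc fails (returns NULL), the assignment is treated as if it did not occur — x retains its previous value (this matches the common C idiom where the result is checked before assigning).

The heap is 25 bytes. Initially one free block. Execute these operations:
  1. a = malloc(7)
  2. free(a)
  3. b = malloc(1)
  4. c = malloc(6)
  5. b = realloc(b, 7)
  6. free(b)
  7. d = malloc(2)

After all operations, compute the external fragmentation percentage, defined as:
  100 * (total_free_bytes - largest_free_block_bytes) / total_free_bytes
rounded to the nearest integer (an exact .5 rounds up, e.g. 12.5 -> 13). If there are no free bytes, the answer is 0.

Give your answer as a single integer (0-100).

Op 1: a = malloc(7) -> a = 0; heap: [0-6 ALLOC][7-24 FREE]
Op 2: free(a) -> (freed a); heap: [0-24 FREE]
Op 3: b = malloc(1) -> b = 0; heap: [0-0 ALLOC][1-24 FREE]
Op 4: c = malloc(6) -> c = 1; heap: [0-0 ALLOC][1-6 ALLOC][7-24 FREE]
Op 5: b = realloc(b, 7) -> b = 7; heap: [0-0 FREE][1-6 ALLOC][7-13 ALLOC][14-24 FREE]
Op 6: free(b) -> (freed b); heap: [0-0 FREE][1-6 ALLOC][7-24 FREE]
Op 7: d = malloc(2) -> d = 7; heap: [0-0 FREE][1-6 ALLOC][7-8 ALLOC][9-24 FREE]
Free blocks: [1 16] total_free=17 largest=16 -> 100*(17-16)/17 = 100/17 ≈ 5.882 -> rounds to 6

Answer: 6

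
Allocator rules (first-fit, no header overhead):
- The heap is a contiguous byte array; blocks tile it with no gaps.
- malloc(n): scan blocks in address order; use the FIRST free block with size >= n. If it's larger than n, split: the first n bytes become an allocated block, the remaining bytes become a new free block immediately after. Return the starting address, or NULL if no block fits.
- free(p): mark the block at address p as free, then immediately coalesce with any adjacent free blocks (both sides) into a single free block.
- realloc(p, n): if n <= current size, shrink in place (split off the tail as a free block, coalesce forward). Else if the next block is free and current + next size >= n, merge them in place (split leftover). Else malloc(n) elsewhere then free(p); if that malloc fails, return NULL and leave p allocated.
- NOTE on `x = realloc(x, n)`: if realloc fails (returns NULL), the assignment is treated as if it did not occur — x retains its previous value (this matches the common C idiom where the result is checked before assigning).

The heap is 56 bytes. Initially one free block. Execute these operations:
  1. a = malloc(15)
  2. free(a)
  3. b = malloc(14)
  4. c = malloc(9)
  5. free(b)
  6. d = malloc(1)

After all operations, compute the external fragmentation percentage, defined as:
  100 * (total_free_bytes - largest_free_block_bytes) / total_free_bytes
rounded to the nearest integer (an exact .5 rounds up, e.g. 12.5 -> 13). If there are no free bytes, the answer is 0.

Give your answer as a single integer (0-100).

Op 1: a = malloc(15) -> a = 0; heap: [0-14 ALLOC][15-55 FREE]
Op 2: free(a) -> (freed a); heap: [0-55 FREE]
Op 3: b = malloc(14) -> b = 0; heap: [0-13 ALLOC][14-55 FREE]
Op 4: c = malloc(9) -> c = 14; heap: [0-13 ALLOC][14-22 ALLOC][23-55 FREE]
Op 5: free(b) -> (freed b); heap: [0-13 FREE][14-22 ALLOC][23-55 FREE]
Op 6: d = malloc(1) -> d = 0; heap: [0-0 ALLOC][1-13 FREE][14-22 ALLOC][23-55 FREE]
Free blocks: [13 33] total_free=46 largest=33 -> 100*(46-33)/46 = 1300/46 ≈ 28.261 -> rounds to 28

Answer: 28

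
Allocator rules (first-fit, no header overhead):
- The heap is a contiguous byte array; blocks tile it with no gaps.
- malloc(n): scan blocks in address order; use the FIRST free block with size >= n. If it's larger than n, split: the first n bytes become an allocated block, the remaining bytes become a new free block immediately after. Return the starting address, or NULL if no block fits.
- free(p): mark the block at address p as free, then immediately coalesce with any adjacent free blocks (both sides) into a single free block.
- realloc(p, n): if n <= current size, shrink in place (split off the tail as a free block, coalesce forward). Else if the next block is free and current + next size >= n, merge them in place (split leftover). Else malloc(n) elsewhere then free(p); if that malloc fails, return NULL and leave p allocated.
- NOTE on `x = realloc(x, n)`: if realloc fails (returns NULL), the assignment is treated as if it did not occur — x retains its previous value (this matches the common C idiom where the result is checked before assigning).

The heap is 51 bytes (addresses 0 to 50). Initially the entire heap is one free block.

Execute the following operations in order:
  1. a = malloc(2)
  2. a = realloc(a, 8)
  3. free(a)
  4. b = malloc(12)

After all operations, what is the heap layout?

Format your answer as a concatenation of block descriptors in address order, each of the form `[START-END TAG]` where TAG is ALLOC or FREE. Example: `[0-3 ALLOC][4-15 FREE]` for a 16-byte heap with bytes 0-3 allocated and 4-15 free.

Op 1: a = malloc(2) -> a = 0; heap: [0-1 ALLOC][2-50 FREE]
Op 2: a = realloc(a, 8) -> a = 0; heap: [0-7 ALLOC][8-50 FREE]
Op 3: free(a) -> (freed a); heap: [0-50 FREE]
Op 4: b = malloc(12) -> b = 0; heap: [0-11 ALLOC][12-50 FREE]

Answer: [0-11 ALLOC][12-50 FREE]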